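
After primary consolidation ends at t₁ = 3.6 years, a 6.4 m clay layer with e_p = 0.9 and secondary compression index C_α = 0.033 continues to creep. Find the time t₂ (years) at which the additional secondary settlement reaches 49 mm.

t₂ ≈ 9.93 years

S_s = C_α·H/(1+e_p)·log₁₀(t₂/t₁) ⇒ log₁₀(t₂/t₁) = S_s·(1+e_p)/(C_α·H).
log₁₀(t₂/t₁) = 0.049 × (1+0.9) / (0.033×6.4) = 0.4408
t₂ = t₁ × 10^0.4408 = 3.6 × 2.759 = 9.934 years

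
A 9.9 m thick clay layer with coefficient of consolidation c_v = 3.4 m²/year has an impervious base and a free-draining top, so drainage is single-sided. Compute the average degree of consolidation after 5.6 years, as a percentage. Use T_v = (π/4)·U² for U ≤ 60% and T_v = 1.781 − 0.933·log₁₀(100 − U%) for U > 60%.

U ≈ 49.7 %

Drainage path length: H_d = H = 9.9 m (single drainage).
T_v = c_v·t/H_d² = 3.4×5.6/9.9² = 0.19427.
T_v = 0.19427 corresponds to the U ≤ 60% branch:
U = √(4T_v/π) = 0.4973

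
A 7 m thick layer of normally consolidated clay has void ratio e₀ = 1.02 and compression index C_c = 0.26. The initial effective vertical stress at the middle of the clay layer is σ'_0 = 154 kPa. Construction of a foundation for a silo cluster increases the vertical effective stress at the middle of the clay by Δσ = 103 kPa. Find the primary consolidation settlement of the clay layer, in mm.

S_c ≈ 200 mm

Final effective stress: σ'_f = σ'_0 + Δσ = 154 + 103 = 257 kPa.
Normally consolidated clay, so the full stress increment lies on the virgin compression line:
S_c = C_c·H/(1+e₀)·log₁₀(σ'_f/σ'_0) = 0.26×7/(1+1.02)×log₁₀(257/154)
    = 0.90099 × 0.22241 = 0.2004 m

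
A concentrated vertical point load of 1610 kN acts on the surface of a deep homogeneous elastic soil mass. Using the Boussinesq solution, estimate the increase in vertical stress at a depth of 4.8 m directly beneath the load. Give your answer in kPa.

Boussinesq vertical stress below a point load on an elastic half-space:
Δσ_z = 3P/(2πz²) · [1 + (r/z)²]^(−5/2)
r/z = 0/4.8 = 0; [1+(r/z)²]^(−5/2) = 1.
Δσ_z = 3×1610/(2π×4.8²) × 1 = 33.365 × 1 = 33.37 kPa

Δσ_z ≈ 33.4 kPa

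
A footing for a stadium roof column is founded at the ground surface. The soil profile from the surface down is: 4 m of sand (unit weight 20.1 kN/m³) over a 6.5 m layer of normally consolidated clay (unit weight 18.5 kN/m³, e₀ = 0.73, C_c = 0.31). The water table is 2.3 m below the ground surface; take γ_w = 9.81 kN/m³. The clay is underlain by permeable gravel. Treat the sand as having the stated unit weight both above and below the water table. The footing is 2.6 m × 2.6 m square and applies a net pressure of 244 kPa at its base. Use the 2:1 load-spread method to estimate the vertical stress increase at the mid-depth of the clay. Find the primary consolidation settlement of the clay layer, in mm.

Mid-depth of clay below the ground surface: z = 4 + 6.5/2 = 7.25 m.
Total vertical stress at mid-clay: σ_v = 20.1×4 + 18.5×3.25 = 140.53 kPa.
Pore pressure: u = 9.81×(7.25 − 2.3) = 48.56 kPa.
Initial effective stress: σ'_0 = σ_v − u = 140.53 − 48.56 = 91.97 kPa.
Stress increase at mid-clay by the 2:1 spreading method:
Δσ = qBL/((B+z)(L+z)) = 244×2.6×2.6/((2.6+7.25)(2.6+7.25)) = 17.001 kPa
Final effective stress: σ'_f = σ'_0 + Δσ = 91.97 + 17.001 = 108.97 kPa.
Normally consolidated clay, so the full stress increment lies on the virgin compression line:
S_c = C_c·H/(1+e₀)·log₁₀(σ'_f/σ'_0) = 0.31×6.5/(1+0.73)×log₁₀(108.97/91.97)
    = 1.1647 × 0.073661 = 0.08579 m

S_c ≈ 85.8 mm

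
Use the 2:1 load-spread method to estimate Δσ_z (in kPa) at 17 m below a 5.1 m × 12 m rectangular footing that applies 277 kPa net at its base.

Δσ_z ≈ 26.5 kPa

By the 2:1 method the load spreads at 1 horizontal : 2 vertical, so at depth z the loaded area has grown by z in each plan dimension:
Δσ = qBL/((B+z)(L+z)) = 277×5.1×12/((5.1+17)(12+17)) = 26.451 kPa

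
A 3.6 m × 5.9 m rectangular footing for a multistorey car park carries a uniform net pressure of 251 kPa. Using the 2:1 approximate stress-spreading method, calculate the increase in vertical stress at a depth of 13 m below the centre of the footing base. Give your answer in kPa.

By the 2:1 method the load spreads at 1 horizontal : 2 vertical, so at depth z the loaded area has grown by z in each plan dimension:
Δσ = qBL/((B+z)(L+z)) = 251×3.6×5.9/((3.6+13)(5.9+13)) = 16.993 kPa

Δσ_z ≈ 17 kPa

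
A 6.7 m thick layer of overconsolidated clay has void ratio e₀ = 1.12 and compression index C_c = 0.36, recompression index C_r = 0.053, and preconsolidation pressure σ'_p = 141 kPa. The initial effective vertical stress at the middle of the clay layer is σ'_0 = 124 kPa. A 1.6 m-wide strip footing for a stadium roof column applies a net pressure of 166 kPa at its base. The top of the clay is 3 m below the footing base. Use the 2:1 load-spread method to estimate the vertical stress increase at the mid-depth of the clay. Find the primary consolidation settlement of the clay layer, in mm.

S_c ≈ 63.7 mm

Mid-depth of clay below the footing base: z = 3 + 6.7/2 = 6.35 m.
Stress increase at mid-clay by the 2:1 spreading method:
Δσ = qB/(B+z) = 166×1.6/(1.6+6.35) = 33.409 kPa
Final effective stress: σ'_f = 124 + 33.409 = 157.41 kPa.
σ'_f = 157.41 > σ'_p = 141 kPa, so the stress path crosses the preconsolidation pressure — recompression up to σ'_p, then virgin compression beyond:
S_c = H/(1+e₀)·[C_r·log₁₀(σ'_p/σ'_0) + C_c·log₁₀(σ'_f/σ'_p)]
    = 6.7/2.12 × [0.053×log₁₀(141/124) + 0.36×log₁₀(157.41/141)]
    = 3.1604 × [0.0029573 + 0.017213] = 0.06375 m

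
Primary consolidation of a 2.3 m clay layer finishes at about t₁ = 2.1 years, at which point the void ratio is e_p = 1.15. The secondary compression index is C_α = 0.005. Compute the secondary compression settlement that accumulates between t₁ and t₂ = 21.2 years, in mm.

Secondary compression: S_s = C_α·H/(1+e_p)·log₁₀(t₂/t₁)
S_s = 0.005×2.3/(1+1.15)×log₁₀(21.2/2.1)
    = 0.005349 × 1.004 = 0.005371 m

S_s ≈ 5.37 mm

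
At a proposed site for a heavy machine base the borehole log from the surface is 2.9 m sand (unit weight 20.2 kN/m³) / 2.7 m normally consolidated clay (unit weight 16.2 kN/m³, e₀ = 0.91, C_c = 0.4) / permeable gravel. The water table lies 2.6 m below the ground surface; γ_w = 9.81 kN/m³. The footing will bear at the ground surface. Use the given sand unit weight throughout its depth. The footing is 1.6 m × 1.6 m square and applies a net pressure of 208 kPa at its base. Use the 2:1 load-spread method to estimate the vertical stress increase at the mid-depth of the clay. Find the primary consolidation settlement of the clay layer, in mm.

Mid-depth of clay below the ground surface: z = 2.9 + 2.7/2 = 4.25 m.
Total vertical stress at mid-clay: σ_v = 20.2×2.9 + 16.2×1.35 = 80.45 kPa.
Pore pressure: u = 9.81×(4.25 − 2.6) = 16.186 kPa.
Initial effective stress: σ'_0 = σ_v − u = 80.45 − 16.186 = 64.264 kPa.
Stress increase at mid-clay by the 2:1 spreading method:
Δσ = qBL/((B+z)(L+z)) = 208×1.6×1.6/((1.6+4.25)(1.6+4.25)) = 15.559 kPa
Final effective stress: σ'_f = σ'_0 + Δσ = 64.264 + 15.559 = 79.823 kPa.
Normally consolidated clay, so the full stress increment lies on the virgin compression line:
S_c = C_c·H/(1+e₀)·log₁₀(σ'_f/σ'_0) = 0.4×2.7/(1+0.91)×log₁₀(79.823/64.264)
    = 0.56545 × 0.09416 = 0.05324 m

S_c ≈ 53.2 mm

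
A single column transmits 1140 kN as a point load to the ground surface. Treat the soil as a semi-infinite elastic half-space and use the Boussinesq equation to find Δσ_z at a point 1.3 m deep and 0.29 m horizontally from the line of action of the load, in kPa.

Boussinesq vertical stress below a point load on an elastic half-space:
Δσ_z = 3P/(2πz²) · [1 + (r/z)²]^(−5/2)
r/z = 0.29/1.3 = 0.22308; [1+(r/z)²]^(−5/2) = 0.88567.
Δσ_z = 3×1140/(2π×1.3²) × 0.88567 = 322.08 × 0.88567 = 285.3 kPa

Δσ_z ≈ 285 kPa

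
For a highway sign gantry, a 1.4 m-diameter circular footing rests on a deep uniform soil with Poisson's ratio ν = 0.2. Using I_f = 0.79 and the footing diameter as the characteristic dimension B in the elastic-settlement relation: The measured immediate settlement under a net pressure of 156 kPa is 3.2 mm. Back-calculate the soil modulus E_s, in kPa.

S_e = q·B·(1−ν²)/E_s · I_f  ⇒  E_s = q·B·(1−ν²)·I_f / S_e.
E_s = 156 × 1.4 × 0.96 × 0.79 / 0.0032 = 51760 kPa

E_s ≈ 51800 kPa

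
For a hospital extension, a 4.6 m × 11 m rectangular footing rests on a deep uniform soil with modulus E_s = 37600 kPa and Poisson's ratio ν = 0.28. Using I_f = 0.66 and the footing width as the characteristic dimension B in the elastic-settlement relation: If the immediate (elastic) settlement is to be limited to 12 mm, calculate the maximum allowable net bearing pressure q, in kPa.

S_e = q·B·(1−ν²)/E_s · I_f  ⇒  q = S_e·E_s / (B·(1−ν²)·I_f).
q = 0.012 × 37600 / (4.6 × 0.9216 × 0.66) = 161.3 kPa

q ≈ 161 kPa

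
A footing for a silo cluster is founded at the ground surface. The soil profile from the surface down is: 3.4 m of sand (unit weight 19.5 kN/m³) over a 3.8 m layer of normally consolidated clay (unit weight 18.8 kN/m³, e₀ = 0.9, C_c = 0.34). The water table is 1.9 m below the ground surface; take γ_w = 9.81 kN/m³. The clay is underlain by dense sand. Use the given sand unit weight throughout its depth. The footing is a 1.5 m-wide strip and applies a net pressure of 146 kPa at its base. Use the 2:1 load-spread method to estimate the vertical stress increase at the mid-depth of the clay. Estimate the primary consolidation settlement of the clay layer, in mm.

S_c ≈ 114 mm

Mid-depth of clay below the ground surface: z = 3.4 + 3.8/2 = 5.3 m.
Total vertical stress at mid-clay: σ_v = 19.5×3.4 + 18.8×1.9 = 102.02 kPa.
Pore pressure: u = 9.81×(5.3 − 1.9) = 33.354 kPa.
Initial effective stress: σ'_0 = σ_v − u = 102.02 − 33.354 = 68.666 kPa.
Stress increase at mid-clay by the 2:1 spreading method:
Δσ = qB/(B+z) = 146×1.5/(1.5+5.3) = 32.206 kPa
Final effective stress: σ'_f = σ'_0 + Δσ = 68.666 + 32.206 = 100.87 kPa.
Normally consolidated clay, so the full stress increment lies on the virgin compression line:
S_c = C_c·H/(1+e₀)·log₁₀(σ'_f/σ'_0) = 0.34×3.8/(1+0.9)×log₁₀(100.87/68.666)
    = 0.68 × 0.16702 = 0.1136 m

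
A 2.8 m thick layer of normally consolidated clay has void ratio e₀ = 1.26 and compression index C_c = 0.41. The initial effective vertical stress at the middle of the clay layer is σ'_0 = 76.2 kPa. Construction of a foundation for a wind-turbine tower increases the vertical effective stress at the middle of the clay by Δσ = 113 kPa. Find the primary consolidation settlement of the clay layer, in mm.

S_c ≈ 201 mm

Final effective stress: σ'_f = σ'_0 + Δσ = 76.2 + 113 = 189.2 kPa.
Normally consolidated clay, so the full stress increment lies on the virgin compression line:
S_c = C_c·H/(1+e₀)·log₁₀(σ'_f/σ'_0) = 0.41×2.8/(1+1.26)×log₁₀(189.2/76.2)
    = 0.50796 × 0.39497 = 0.2006 m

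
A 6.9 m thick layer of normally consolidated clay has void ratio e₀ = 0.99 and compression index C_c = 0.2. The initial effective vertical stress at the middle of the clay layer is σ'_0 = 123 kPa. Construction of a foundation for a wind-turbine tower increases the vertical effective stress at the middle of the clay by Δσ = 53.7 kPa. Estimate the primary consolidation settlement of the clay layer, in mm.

S_c ≈ 109 mm

Final effective stress: σ'_f = σ'_0 + Δσ = 123 + 53.7 = 176.7 kPa.
Normally consolidated clay, so the full stress increment lies on the virgin compression line:
S_c = C_c·H/(1+e₀)·log₁₀(σ'_f/σ'_0) = 0.2×6.9/(1+0.99)×log₁₀(176.7/123)
    = 0.69347 × 0.15733 = 0.1091 m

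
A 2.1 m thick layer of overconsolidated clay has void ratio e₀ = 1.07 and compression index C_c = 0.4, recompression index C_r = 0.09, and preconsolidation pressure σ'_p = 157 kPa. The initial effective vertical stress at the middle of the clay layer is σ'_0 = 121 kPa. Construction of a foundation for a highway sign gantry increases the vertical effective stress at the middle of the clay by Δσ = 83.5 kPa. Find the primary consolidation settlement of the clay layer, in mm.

S_c ≈ 56.9 mm

Final effective stress: σ'_f = 121 + 83.5 = 204.5 kPa.
σ'_f = 204.5 > σ'_p = 157 kPa, so the stress path crosses the preconsolidation pressure — recompression up to σ'_p, then virgin compression beyond:
S_c = H/(1+e₀)·[C_r·log₁₀(σ'_p/σ'_0) + C_c·log₁₀(σ'_f/σ'_p)]
    = 2.1/2.07 × [0.09×log₁₀(157/121) + 0.4×log₁₀(204.5/157)]
    = 1.0145 × [0.01018 + 0.045917] = 0.05691 m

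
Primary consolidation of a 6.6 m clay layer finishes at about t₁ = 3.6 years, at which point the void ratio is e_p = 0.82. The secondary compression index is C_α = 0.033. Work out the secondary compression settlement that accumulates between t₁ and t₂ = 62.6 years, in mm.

Secondary compression: S_s = C_α·H/(1+e_p)·log₁₀(t₂/t₁)
S_s = 0.033×6.6/(1+0.82)×log₁₀(62.6/3.6)
    = 0.1197 × 1.24 = 0.1484 m

S_s ≈ 148 mm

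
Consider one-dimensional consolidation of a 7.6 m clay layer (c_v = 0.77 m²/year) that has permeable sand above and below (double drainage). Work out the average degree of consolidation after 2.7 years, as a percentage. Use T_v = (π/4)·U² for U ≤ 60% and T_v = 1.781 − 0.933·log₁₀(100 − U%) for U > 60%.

Drainage path length: H_d = H/2 = 3.8 m (double drainage).
T_v = c_v·t/H_d² = 0.77×2.7/3.8² = 0.14398.
T_v = 0.14398 corresponds to the U ≤ 60% branch:
U = √(4T_v/π) = 0.4282

U ≈ 42.8 %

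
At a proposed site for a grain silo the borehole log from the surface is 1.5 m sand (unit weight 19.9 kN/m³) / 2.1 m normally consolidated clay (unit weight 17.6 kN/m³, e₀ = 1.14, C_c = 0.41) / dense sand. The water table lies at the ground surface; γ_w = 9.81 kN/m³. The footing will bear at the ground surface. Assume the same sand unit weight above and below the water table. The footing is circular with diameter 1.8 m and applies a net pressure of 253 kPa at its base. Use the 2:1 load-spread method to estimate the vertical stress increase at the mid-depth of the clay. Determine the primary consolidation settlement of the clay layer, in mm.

S_c ≈ 183 mm

Mid-depth of clay below the ground surface: z = 1.5 + 2.1/2 = 2.55 m.
Total vertical stress at mid-clay: σ_v = 19.9×1.5 + 17.6×1.05 = 48.33 kPa.
Pore pressure: u = 9.81×(2.55 − 0) = 25.015 kPa.
Initial effective stress: σ'_0 = σ_v − u = 48.33 − 25.015 = 23.315 kPa.
Stress increase at mid-clay by the 2:1 spreading method:
Δσ ≈ qD²/(D+z)² = 253×1.8²/(1.8+2.55)² = 43.32 kPa
Final effective stress: σ'_f = σ'_0 + Δσ = 23.315 + 43.32 = 66.635 kPa.
Normally consolidated clay, so the full stress increment lies on the virgin compression line:
S_c = C_c·H/(1+e₀)·log₁₀(σ'_f/σ'_0) = 0.41×2.1/(1+1.14)×log₁₀(66.635/23.315)
    = 0.40234 × 0.45607 = 0.1835 m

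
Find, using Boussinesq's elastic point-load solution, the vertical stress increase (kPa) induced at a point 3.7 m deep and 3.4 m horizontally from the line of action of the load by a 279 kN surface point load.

Δσ_z ≈ 2.11 kPa

Boussinesq vertical stress below a point load on an elastic half-space:
Δσ_z = 3P/(2πz²) · [1 + (r/z)²]^(−5/2)
r/z = 3.4/3.7 = 0.91892; [1+(r/z)²]^(−5/2) = 0.21645.
Δσ_z = 3×279/(2π×3.7²) × 0.21645 = 9.7307 × 0.21645 = 2.106 kPa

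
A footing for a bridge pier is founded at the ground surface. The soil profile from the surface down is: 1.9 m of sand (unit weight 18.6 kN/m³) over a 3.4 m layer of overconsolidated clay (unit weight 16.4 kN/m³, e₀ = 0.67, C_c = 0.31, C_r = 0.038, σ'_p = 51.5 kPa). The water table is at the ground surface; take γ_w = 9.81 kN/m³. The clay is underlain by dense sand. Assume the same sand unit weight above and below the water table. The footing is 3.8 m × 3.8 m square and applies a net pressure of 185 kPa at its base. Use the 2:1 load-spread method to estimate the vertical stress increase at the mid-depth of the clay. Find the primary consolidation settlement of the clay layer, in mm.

Mid-depth of clay below the ground surface: z = 1.9 + 3.4/2 = 3.6 m.
Total vertical stress at mid-clay: σ_v = 18.6×1.9 + 16.4×1.7 = 63.22 kPa.
Pore pressure: u = 9.81×(3.6 − 0) = 35.316 kPa.
Initial effective stress: σ'_0 = σ_v − u = 63.22 − 35.316 = 27.904 kPa.
Stress increase at mid-clay by the 2:1 spreading method:
Δσ = qBL/((B+z)(L+z)) = 185×3.8×3.8/((3.8+3.6)(3.8+3.6)) = 48.784 kPa
Final effective stress: σ'_f = 27.904 + 48.784 = 76.688 kPa.
σ'_f = 76.688 > σ'_p = 51.5 kPa, so the stress path crosses the preconsolidation pressure — recompression up to σ'_p, then virgin compression beyond:
S_c = H/(1+e₀)·[C_r·log₁₀(σ'_p/σ'_0) + C_c·log₁₀(σ'_f/σ'_p)]
    = 3.4/1.67 × [0.038×log₁₀(51.5/27.904) + 0.31×log₁₀(76.688/51.5)]
    = 2.0359 × [0.010113 + 0.053605] = 0.1297 m

S_c ≈ 130 mm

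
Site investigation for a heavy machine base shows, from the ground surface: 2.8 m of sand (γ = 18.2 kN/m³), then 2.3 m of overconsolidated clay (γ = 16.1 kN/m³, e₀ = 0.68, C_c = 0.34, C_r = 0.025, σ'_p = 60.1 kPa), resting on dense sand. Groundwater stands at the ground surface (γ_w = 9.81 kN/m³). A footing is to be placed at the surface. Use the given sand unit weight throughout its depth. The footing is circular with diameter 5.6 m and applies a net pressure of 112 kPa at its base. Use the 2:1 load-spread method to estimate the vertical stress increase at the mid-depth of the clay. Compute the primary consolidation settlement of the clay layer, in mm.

S_c ≈ 38.6 mm

Mid-depth of clay below the ground surface: z = 2.8 + 2.3/2 = 3.95 m.
Total vertical stress at mid-clay: σ_v = 18.2×2.8 + 16.1×1.15 = 69.475 kPa.
Pore pressure: u = 9.81×(3.95 − 0) = 38.75 kPa.
Initial effective stress: σ'_0 = σ_v − u = 69.475 − 38.75 = 30.725 kPa.
Stress increase at mid-clay by the 2:1 spreading method:
Δσ ≈ qD²/(D+z)² = 112×5.6²/(5.6+3.95)² = 38.511 kPa
Final effective stress: σ'_f = 30.725 + 38.511 = 69.236 kPa.
σ'_f = 69.236 > σ'_p = 60.1 kPa, so the stress path crosses the preconsolidation pressure — recompression up to σ'_p, then virgin compression beyond:
S_c = H/(1+e₀)·[C_r·log₁₀(σ'_p/σ'_0) + C_c·log₁₀(σ'_f/σ'_p)]
    = 2.3/1.68 × [0.025×log₁₀(60.1/30.725) + 0.34×log₁₀(69.236/60.1)]
    = 1.369 × [0.0072846 + 0.020896] = 0.03858 m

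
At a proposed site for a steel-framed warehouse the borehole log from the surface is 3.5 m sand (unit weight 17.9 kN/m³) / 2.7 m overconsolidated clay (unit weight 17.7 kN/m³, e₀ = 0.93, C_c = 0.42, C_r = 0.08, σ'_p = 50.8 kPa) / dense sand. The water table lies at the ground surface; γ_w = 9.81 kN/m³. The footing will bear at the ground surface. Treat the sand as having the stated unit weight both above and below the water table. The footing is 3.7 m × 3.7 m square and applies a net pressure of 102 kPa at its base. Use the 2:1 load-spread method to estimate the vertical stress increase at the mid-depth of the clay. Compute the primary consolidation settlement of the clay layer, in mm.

S_c ≈ 47 mm

Mid-depth of clay below the ground surface: z = 3.5 + 2.7/2 = 4.85 m.
Total vertical stress at mid-clay: σ_v = 17.9×3.5 + 17.7×1.35 = 86.545 kPa.
Pore pressure: u = 9.81×(4.85 − 0) = 47.578 kPa.
Initial effective stress: σ'_0 = σ_v − u = 86.545 − 47.578 = 38.967 kPa.
Stress increase at mid-clay by the 2:1 spreading method:
Δσ = qBL/((B+z)(L+z)) = 102×3.7×3.7/((3.7+4.85)(3.7+4.85)) = 19.102 kPa
Final effective stress: σ'_f = 38.967 + 19.102 = 58.069 kPa.
σ'_f = 58.069 > σ'_p = 50.8 kPa, so the stress path crosses the preconsolidation pressure — recompression up to σ'_p, then virgin compression beyond:
S_c = H/(1+e₀)·[C_r·log₁₀(σ'_p/σ'_0) + C_c·log₁₀(σ'_f/σ'_p)]
    = 2.7/1.93 × [0.08×log₁₀(50.8/38.967) + 0.42×log₁₀(58.069/50.8)]
    = 1.399 × [0.0092133 + 0.024394] = 0.04702 m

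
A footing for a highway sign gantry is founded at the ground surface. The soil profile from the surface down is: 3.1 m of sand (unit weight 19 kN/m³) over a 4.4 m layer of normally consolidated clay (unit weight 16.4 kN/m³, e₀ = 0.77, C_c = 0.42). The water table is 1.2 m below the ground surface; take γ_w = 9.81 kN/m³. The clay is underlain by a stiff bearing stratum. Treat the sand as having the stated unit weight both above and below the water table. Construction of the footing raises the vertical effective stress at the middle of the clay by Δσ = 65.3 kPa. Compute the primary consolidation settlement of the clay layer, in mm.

Mid-depth of clay below the ground surface: z = 3.1 + 4.4/2 = 5.3 m.
Total vertical stress at mid-clay: σ_v = 19×3.1 + 16.4×2.2 = 94.98 kPa.
Pore pressure: u = 9.81×(5.3 − 1.2) = 40.221 kPa.
Initial effective stress: σ'_0 = σ_v − u = 94.98 − 40.221 = 54.759 kPa.
Final effective stress: σ'_f = σ'_0 + Δσ = 54.759 + 65.3 = 120.06 kPa.
Normally consolidated clay, so the full stress increment lies on the virgin compression line:
S_c = C_c·H/(1+e₀)·log₁₀(σ'_f/σ'_0) = 0.42×4.4/(1+0.77)×log₁₀(120.06/54.759)
    = 1.0441 × 0.34094 = 0.356 m

S_c ≈ 356 mm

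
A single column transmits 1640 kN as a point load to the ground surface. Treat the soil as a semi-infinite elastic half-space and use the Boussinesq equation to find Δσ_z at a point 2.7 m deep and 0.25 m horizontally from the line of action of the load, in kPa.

Boussinesq vertical stress below a point load on an elastic half-space:
Δσ_z = 3P/(2πz²) · [1 + (r/z)²]^(−5/2)
r/z = 0.25/2.7 = 0.092593; [1+(r/z)²]^(−5/2) = 0.97888.
Δσ_z = 3×1640/(2π×2.7²) × 0.97888 = 107.41 × 0.97888 = 105.1 kPa

Δσ_z ≈ 105 kPa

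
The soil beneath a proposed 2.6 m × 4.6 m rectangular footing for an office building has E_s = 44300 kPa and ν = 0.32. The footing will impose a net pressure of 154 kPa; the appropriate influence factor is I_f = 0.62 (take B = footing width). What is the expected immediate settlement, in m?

S_e ≈ 0.00503 m

Immediate (elastic) settlement: S_e = q·B·(1−ν²)/E_s · I_f.
S_e = 154 × 2.6 × (1 − 0.32²) / 44300 × 0.62
    = 154 × 2.6 × 0.8976 / 44300 × 0.62
    = 0.00503 m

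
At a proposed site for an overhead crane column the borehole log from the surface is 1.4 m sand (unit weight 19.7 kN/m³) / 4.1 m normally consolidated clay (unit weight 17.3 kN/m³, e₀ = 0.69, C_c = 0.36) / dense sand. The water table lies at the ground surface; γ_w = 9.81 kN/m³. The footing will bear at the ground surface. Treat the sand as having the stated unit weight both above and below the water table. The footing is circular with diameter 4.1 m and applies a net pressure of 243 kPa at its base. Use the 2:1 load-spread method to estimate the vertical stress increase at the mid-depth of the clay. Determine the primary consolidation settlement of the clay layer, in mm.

Mid-depth of clay below the ground surface: z = 1.4 + 4.1/2 = 3.45 m.
Total vertical stress at mid-clay: σ_v = 19.7×1.4 + 17.3×2.05 = 63.045 kPa.
Pore pressure: u = 9.81×(3.45 − 0) = 33.845 kPa.
Initial effective stress: σ'_0 = σ_v − u = 63.045 − 33.845 = 29.2 kPa.
Stress increase at mid-clay by the 2:1 spreading method:
Δσ ≈ qD²/(D+z)² = 243×4.1²/(4.1+3.45)² = 71.661 kPa
Final effective stress: σ'_f = σ'_0 + Δσ = 29.2 + 71.661 = 100.86 kPa.
Normally consolidated clay, so the full stress increment lies on the virgin compression line:
S_c = C_c·H/(1+e₀)·log₁₀(σ'_f/σ'_0) = 0.36×4.1/(1+0.69)×log₁₀(100.86/29.2)
    = 0.87337 × 0.53834 = 0.4702 m

S_c ≈ 470 mm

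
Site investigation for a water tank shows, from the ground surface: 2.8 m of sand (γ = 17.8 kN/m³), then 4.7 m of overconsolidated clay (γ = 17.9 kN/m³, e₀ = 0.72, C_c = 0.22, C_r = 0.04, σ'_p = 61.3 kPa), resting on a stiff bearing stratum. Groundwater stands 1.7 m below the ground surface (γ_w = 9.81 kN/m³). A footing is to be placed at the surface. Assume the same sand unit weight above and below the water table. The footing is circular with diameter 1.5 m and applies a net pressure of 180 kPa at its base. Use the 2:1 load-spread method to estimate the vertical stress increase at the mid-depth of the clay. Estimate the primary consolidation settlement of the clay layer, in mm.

S_c ≈ 26.6 mm

Mid-depth of clay below the ground surface: z = 2.8 + 4.7/2 = 5.15 m.
Total vertical stress at mid-clay: σ_v = 17.8×2.8 + 17.9×2.35 = 91.905 kPa.
Pore pressure: u = 9.81×(5.15 − 1.7) = 33.845 kPa.
Initial effective stress: σ'_0 = σ_v − u = 91.905 − 33.845 = 58.06 kPa.
Stress increase at mid-clay by the 2:1 spreading method:
Δσ ≈ qD²/(D+z)² = 180×1.5²/(1.5+5.15)² = 9.1582 kPa
Final effective stress: σ'_f = 58.06 + 9.1582 = 67.218 kPa.
σ'_f = 67.218 > σ'_p = 61.3 kPa, so the stress path crosses the preconsolidation pressure — recompression up to σ'_p, then virgin compression beyond:
S_c = H/(1+e₀)·[C_r·log₁₀(σ'_p/σ'_0) + C_c·log₁₀(σ'_f/σ'_p)]
    = 4.7/1.72 × [0.04×log₁₀(61.3/58.06) + 0.22×log₁₀(67.218/61.3)]
    = 2.7326 × [0.00094334 + 0.0088055] = 0.02664 m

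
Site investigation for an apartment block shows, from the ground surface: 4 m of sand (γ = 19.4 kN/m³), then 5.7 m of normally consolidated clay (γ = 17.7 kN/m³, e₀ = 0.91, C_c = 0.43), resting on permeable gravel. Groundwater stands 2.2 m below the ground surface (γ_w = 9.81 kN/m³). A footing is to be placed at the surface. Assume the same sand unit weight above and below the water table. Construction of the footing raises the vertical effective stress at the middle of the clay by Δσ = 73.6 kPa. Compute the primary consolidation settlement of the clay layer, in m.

S_c ≈ 0.356 m

Mid-depth of clay below the ground surface: z = 4 + 5.7/2 = 6.85 m.
Total vertical stress at mid-clay: σ_v = 19.4×4 + 17.7×2.85 = 128.04 kPa.
Pore pressure: u = 9.81×(6.85 − 2.2) = 45.617 kPa.
Initial effective stress: σ'_0 = σ_v − u = 128.04 − 45.617 = 82.423 kPa.
Final effective stress: σ'_f = σ'_0 + Δσ = 82.423 + 73.6 = 156.02 kPa.
Normally consolidated clay, so the full stress increment lies on the virgin compression line:
S_c = C_c·H/(1+e₀)·log₁₀(σ'_f/σ'_0) = 0.43×5.7/(1+0.91)×log₁₀(156.02/82.423)
    = 1.2832 × 0.27713 = 0.3556 m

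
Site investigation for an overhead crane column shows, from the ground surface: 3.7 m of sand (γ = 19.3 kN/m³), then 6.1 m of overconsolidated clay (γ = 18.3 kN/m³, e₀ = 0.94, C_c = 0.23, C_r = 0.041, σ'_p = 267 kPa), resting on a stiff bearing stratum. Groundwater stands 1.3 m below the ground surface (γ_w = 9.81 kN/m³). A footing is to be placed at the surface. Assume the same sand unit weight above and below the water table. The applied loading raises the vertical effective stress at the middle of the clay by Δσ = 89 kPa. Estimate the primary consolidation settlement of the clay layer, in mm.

Mid-depth of clay below the ground surface: z = 3.7 + 6.1/2 = 6.75 m.
Total vertical stress at mid-clay: σ_v = 19.3×3.7 + 18.3×3.05 = 127.23 kPa.
Pore pressure: u = 9.81×(6.75 − 1.3) = 53.465 kPa.
Initial effective stress: σ'_0 = σ_v − u = 127.23 − 53.465 = 73.765 kPa.
Final effective stress: σ'_f = 73.765 + 89 = 162.76 kPa.
σ'_f = 162.76 ≤ σ'_p = 267 kPa, so the clay remains overconsolidated and only the recompression index applies:
S_c = C_r·H/(1+e₀)·log₁₀(σ'_f/σ'_0) = 0.041×6.1/1.94×log₁₀(162.76/73.765)
    = 0.12892 × 0.3437 = 0.04431 m

S_c ≈ 44.3 mm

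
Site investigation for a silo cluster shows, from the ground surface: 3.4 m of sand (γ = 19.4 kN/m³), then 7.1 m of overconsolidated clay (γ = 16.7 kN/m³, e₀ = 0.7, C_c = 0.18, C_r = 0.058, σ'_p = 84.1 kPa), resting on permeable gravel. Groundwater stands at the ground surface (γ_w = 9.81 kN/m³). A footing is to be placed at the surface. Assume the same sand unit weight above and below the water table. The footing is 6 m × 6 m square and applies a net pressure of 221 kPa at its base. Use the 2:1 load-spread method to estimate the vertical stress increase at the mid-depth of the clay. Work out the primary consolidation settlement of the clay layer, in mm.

S_c ≈ 112 mm

Mid-depth of clay below the ground surface: z = 3.4 + 7.1/2 = 6.95 m.
Total vertical stress at mid-clay: σ_v = 19.4×3.4 + 16.7×3.55 = 125.24 kPa.
Pore pressure: u = 9.81×(6.95 − 0) = 68.18 kPa.
Initial effective stress: σ'_0 = σ_v − u = 125.24 − 68.18 = 57.06 kPa.
Stress increase at mid-clay by the 2:1 spreading method:
Δσ = qBL/((B+z)(L+z)) = 221×6×6/((6+6.95)(6+6.95)) = 47.441 kPa
Final effective stress: σ'_f = 57.06 + 47.441 = 104.5 kPa.
σ'_f = 104.5 > σ'_p = 84.1 kPa, so the stress path crosses the preconsolidation pressure — recompression up to σ'_p, then virgin compression beyond:
S_c = H/(1+e₀)·[C_r·log₁₀(σ'_p/σ'_0) + C_c·log₁₀(σ'_f/σ'_p)]
    = 7.1/1.7 × [0.058×log₁₀(84.1/57.06) + 0.18×log₁₀(104.5/84.1)]
    = 4.1765 × [0.0097709 + 0.016978] = 0.1117 m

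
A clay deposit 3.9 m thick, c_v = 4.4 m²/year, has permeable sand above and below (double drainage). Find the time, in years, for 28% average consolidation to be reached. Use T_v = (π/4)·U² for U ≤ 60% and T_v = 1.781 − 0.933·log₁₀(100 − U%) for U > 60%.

Drainage path length: H_d = H/2 = 1.95 m (double drainage).
U ≤ 60%: T_v = (π/4)·U² = (π/4)×0.28² = 0.061575.
t = T_v·H_d²/c_v = 0.061575×1.95²/4.4 = 0.05321 years.

t ≈ 0.0532 years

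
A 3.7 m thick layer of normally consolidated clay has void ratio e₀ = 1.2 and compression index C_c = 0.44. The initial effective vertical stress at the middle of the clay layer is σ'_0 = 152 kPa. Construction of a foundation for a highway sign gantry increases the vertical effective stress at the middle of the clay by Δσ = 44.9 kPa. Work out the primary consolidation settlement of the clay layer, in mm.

Final effective stress: σ'_f = σ'_0 + Δσ = 152 + 44.9 = 196.9 kPa.
Normally consolidated clay, so the full stress increment lies on the virgin compression line:
S_c = C_c·H/(1+e₀)·log₁₀(σ'_f/σ'_0) = 0.44×3.7/(1+1.2)×log₁₀(196.9/152)
    = 0.74 × 0.1124 = 0.08318 m

S_c ≈ 83.2 mm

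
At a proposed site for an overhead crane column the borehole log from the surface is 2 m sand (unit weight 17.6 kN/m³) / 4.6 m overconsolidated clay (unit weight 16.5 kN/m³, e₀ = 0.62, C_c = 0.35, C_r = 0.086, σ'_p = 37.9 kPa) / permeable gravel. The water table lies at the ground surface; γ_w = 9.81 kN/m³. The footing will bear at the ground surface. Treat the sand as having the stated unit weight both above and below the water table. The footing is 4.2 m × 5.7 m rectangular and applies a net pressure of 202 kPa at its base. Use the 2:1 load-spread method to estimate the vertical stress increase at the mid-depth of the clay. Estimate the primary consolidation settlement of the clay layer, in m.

Mid-depth of clay below the ground surface: z = 2 + 4.6/2 = 4.3 m.
Total vertical stress at mid-clay: σ_v = 17.6×2 + 16.5×2.3 = 73.15 kPa.
Pore pressure: u = 9.81×(4.3 − 0) = 42.183 kPa.
Initial effective stress: σ'_0 = σ_v − u = 73.15 − 42.183 = 30.967 kPa.
Stress increase at mid-clay by the 2:1 spreading method:
Δσ = qBL/((B+z)(L+z)) = 202×4.2×5.7/((4.2+4.3)(5.7+4.3)) = 56.893 kPa
Final effective stress: σ'_f = 30.967 + 56.893 = 87.86 kPa.
σ'_f = 87.86 > σ'_p = 37.9 kPa, so the stress path crosses the preconsolidation pressure — recompression up to σ'_p, then virgin compression beyond:
S_c = H/(1+e₀)·[C_r·log₁₀(σ'_p/σ'_0) + C_c·log₁₀(σ'_f/σ'_p)]
    = 4.6/1.62 × [0.086×log₁₀(37.9/30.967) + 0.35×log₁₀(87.86/37.9)]
    = 2.8395 × [0.0075456 + 0.1278] = 0.3843 m

S_c ≈ 0.384 m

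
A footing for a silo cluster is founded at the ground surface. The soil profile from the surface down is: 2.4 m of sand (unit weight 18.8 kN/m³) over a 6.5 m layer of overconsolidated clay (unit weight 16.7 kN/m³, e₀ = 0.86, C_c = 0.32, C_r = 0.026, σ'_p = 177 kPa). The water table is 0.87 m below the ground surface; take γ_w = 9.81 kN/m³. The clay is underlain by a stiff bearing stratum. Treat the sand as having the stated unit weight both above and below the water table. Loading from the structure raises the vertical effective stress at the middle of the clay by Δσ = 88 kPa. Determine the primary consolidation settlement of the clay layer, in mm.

S_c ≈ 38.8 mm

Mid-depth of clay below the ground surface: z = 2.4 + 6.5/2 = 5.65 m.
Total vertical stress at mid-clay: σ_v = 18.8×2.4 + 16.7×3.25 = 99.395 kPa.
Pore pressure: u = 9.81×(5.65 − 0.87) = 46.892 kPa.
Initial effective stress: σ'_0 = σ_v − u = 99.395 − 46.892 = 52.503 kPa.
Final effective stress: σ'_f = 52.503 + 88 = 140.5 kPa.
σ'_f = 140.5 ≤ σ'_p = 177 kPa, so the clay remains overconsolidated and only the recompression index applies:
S_c = C_r·H/(1+e₀)·log₁₀(σ'_f/σ'_0) = 0.026×6.5/1.86×log₁₀(140.5/52.503)
    = 0.09086 × 0.42749 = 0.03884 m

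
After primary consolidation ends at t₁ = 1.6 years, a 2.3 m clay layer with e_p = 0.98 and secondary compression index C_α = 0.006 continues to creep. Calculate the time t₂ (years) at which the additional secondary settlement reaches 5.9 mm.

S_s = C_α·H/(1+e_p)·log₁₀(t₂/t₁) ⇒ log₁₀(t₂/t₁) = S_s·(1+e_p)/(C_α·H).
log₁₀(t₂/t₁) = 0.0059 × (1+0.98) / (0.006×2.3) = 0.8465
t₂ = t₁ × 10^0.8465 = 1.6 × 7.023 = 11.24 years

t₂ ≈ 11.2 years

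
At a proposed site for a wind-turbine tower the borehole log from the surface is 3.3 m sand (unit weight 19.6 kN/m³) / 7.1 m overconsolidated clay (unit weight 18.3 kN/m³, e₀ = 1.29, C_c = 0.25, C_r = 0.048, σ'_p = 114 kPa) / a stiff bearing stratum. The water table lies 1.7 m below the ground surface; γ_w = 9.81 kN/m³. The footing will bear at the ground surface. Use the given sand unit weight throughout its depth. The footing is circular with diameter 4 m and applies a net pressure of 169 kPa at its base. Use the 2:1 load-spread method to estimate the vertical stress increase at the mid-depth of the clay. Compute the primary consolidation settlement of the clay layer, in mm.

Mid-depth of clay below the ground surface: z = 3.3 + 7.1/2 = 6.85 m.
Total vertical stress at mid-clay: σ_v = 19.6×3.3 + 18.3×3.55 = 129.65 kPa.
Pore pressure: u = 9.81×(6.85 − 1.7) = 50.522 kPa.
Initial effective stress: σ'_0 = σ_v − u = 129.65 − 50.522 = 79.128 kPa.
Stress increase at mid-clay by the 2:1 spreading method:
Δσ ≈ qD²/(D+z)² = 169×4²/(4+6.85)² = 22.969 kPa
Final effective stress: σ'_f = 79.128 + 22.969 = 102.1 kPa.
σ'_f = 102.1 ≤ σ'_p = 114 kPa, so the clay remains overconsolidated and only the recompression index applies:
S_c = C_r·H/(1+e₀)·log₁₀(σ'_f/σ'_0) = 0.048×7.1/2.29×log₁₀(102.1/79.128)
    = 0.14882 × 0.1107 = 0.01647 m

S_c ≈ 16.5 mm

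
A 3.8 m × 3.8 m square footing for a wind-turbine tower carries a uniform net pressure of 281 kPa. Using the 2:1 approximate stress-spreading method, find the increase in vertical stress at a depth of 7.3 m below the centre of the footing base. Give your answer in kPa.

By the 2:1 method the load spreads at 1 horizontal : 2 vertical, so at depth z the loaded area has grown by z in each plan dimension:
Δσ = qBL/((B+z)(L+z)) = 281×3.8×3.8/((3.8+7.3)(3.8+7.3)) = 32.933 kPa

Δσ_z ≈ 32.9 kPa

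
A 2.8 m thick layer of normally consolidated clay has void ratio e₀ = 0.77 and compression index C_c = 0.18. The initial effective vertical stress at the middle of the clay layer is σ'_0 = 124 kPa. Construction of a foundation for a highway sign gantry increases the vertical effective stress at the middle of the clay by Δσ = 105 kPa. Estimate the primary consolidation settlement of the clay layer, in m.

S_c ≈ 0.0759 m

Final effective stress: σ'_f = σ'_0 + Δσ = 124 + 105 = 229 kPa.
Normally consolidated clay, so the full stress increment lies on the virgin compression line:
S_c = C_c·H/(1+e₀)·log₁₀(σ'_f/σ'_0) = 0.18×2.8/(1+0.77)×log₁₀(229/124)
    = 0.28475 × 0.26641 = 0.07586 m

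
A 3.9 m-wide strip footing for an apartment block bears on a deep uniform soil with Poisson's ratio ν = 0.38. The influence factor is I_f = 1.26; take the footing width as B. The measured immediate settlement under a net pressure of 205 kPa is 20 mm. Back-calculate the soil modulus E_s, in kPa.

S_e = q·B·(1−ν²)/E_s · I_f  ⇒  E_s = q·B·(1−ν²)·I_f / S_e.
E_s = 205 × 3.9 × 0.8556 × 1.26 / 0.02 = 43100 kPa

E_s ≈ 43100 kPa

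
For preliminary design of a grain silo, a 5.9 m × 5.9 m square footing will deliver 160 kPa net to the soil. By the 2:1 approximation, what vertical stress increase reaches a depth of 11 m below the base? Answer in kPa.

By the 2:1 method the load spreads at 1 horizontal : 2 vertical, so at depth z the loaded area has grown by z in each plan dimension:
Δσ = qBL/((B+z)(L+z)) = 160×5.9×5.9/((5.9+11)(5.9+11)) = 19.501 kPa

Δσ_z ≈ 19.5 kPa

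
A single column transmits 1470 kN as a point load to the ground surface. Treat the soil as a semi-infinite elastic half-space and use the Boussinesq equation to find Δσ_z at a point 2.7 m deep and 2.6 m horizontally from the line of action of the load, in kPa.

Δσ_z ≈ 18.7 kPa

Boussinesq vertical stress below a point load on an elastic half-space:
Δσ_z = 3P/(2πz²) · [1 + (r/z)²]^(−5/2)
r/z = 2.6/2.7 = 0.96296; [1+(r/z)²]^(−5/2) = 0.19392.
Δσ_z = 3×1470/(2π×2.7²) × 0.19392 = 96.279 × 0.19392 = 18.67 kPa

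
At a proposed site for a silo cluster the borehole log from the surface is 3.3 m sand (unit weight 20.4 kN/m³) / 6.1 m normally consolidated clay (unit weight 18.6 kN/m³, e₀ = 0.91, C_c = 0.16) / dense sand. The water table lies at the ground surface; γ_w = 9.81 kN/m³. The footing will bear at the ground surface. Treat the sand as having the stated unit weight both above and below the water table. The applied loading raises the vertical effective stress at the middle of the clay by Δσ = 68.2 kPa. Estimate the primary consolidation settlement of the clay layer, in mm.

S_c ≈ 165 mm

Mid-depth of clay below the ground surface: z = 3.3 + 6.1/2 = 6.35 m.
Total vertical stress at mid-clay: σ_v = 20.4×3.3 + 18.6×3.05 = 124.05 kPa.
Pore pressure: u = 9.81×(6.35 − 0) = 62.294 kPa.
Initial effective stress: σ'_0 = σ_v − u = 124.05 − 62.294 = 61.756 kPa.
Final effective stress: σ'_f = σ'_0 + Δσ = 61.756 + 68.2 = 129.96 kPa.
Normally consolidated clay, so the full stress increment lies on the virgin compression line:
S_c = C_c·H/(1+e₀)·log₁₀(σ'_f/σ'_0) = 0.16×6.1/(1+0.91)×log₁₀(129.96/61.756)
    = 0.51099 × 0.32313 = 0.1651 m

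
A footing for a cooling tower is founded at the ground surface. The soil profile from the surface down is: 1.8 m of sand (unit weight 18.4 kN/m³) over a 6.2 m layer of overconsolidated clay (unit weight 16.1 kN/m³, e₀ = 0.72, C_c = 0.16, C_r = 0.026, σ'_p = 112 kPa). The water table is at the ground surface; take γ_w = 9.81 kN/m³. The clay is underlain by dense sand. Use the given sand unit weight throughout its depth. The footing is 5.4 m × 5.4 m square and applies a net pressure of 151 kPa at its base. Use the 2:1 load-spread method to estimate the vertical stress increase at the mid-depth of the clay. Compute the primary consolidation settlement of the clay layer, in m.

S_c ≈ 0.0319 m

Mid-depth of clay below the ground surface: z = 1.8 + 6.2/2 = 4.9 m.
Total vertical stress at mid-clay: σ_v = 18.4×1.8 + 16.1×3.1 = 83.03 kPa.
Pore pressure: u = 9.81×(4.9 − 0) = 48.069 kPa.
Initial effective stress: σ'_0 = σ_v − u = 83.03 − 48.069 = 34.961 kPa.
Stress increase at mid-clay by the 2:1 spreading method:
Δσ = qBL/((B+z)(L+z)) = 151×5.4×5.4/((5.4+4.9)(5.4+4.9)) = 41.504 kPa
Final effective stress: σ'_f = 34.961 + 41.504 = 76.465 kPa.
σ'_f = 76.465 ≤ σ'_p = 112 kPa, so the clay remains overconsolidated and only the recompression index applies:
S_c = C_r·H/(1+e₀)·log₁₀(σ'_f/σ'_0) = 0.026×6.2/1.72×log₁₀(76.465/34.961)
    = 0.093722 × 0.33988 = 0.03185 m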